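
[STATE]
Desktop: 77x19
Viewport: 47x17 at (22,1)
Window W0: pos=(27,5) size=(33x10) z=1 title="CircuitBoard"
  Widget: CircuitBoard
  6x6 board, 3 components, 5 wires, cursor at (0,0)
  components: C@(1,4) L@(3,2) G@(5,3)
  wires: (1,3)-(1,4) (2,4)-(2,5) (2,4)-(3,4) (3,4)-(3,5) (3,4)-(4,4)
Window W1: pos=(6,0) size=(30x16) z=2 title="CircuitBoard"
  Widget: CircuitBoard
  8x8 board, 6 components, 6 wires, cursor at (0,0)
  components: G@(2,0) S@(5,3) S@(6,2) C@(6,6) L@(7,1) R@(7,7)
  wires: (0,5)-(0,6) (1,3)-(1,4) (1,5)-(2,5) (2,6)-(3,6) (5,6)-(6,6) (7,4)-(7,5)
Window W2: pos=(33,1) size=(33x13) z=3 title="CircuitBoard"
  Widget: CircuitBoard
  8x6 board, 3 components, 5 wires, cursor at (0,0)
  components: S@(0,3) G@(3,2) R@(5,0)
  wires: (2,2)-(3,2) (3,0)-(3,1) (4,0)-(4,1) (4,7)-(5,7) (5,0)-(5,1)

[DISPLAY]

           ┏━━━━━━━━━━━━━━━━━━━━━━━━━━━━━━━┓   
───────────┃ CircuitBoard                  ┃   
6 7        ┠───────────────────────────────┨   
         · ┃   0 1 2 3 4 5 6 7             ┃   
           ┃0  [.]          S              ┃   
 · ─ ·   · ┃                               ┃   
         │ ┃1                              ┃   
         · ┃                               ┃   
           ┃2           ·                  ┃   
           ┃            │                  ┃   
           ┃3   · ─ ·   G                  ┃   
           ┃                               ┃   
           ┗━━━━━━━━━━━━━━━━━━━━━━━━━━━━━━━┛   
 S           ┃━━━━━━━━━━━━━━━━━━━━━━━┛         
━━━━━━━━━━━━━┛                                 
                                               
                                               


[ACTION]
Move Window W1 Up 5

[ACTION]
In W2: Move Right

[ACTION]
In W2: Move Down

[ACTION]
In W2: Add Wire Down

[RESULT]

           ┏━━━━━━━━━━━━━━━━━━━━━━━━━━━━━━━┓   
───────────┃ CircuitBoard                  ┃   
6 7        ┠───────────────────────────────┨   
         · ┃   0 1 2 3 4 5 6 7             ┃   
           ┃0               S              ┃   
 · ─ ·   · ┃                               ┃   
         │ ┃1      [.]                     ┃   
         · ┃        │                      ┃   
           ┃2       ·   ·                  ┃   
           ┃            │                  ┃   
           ┃3   · ─ ·   G                  ┃   
           ┃                               ┃   
           ┗━━━━━━━━━━━━━━━━━━━━━━━━━━━━━━━┛   
 S           ┃━━━━━━━━━━━━━━━━━━━━━━━┛         
━━━━━━━━━━━━━┛                                 
                                               
                                               


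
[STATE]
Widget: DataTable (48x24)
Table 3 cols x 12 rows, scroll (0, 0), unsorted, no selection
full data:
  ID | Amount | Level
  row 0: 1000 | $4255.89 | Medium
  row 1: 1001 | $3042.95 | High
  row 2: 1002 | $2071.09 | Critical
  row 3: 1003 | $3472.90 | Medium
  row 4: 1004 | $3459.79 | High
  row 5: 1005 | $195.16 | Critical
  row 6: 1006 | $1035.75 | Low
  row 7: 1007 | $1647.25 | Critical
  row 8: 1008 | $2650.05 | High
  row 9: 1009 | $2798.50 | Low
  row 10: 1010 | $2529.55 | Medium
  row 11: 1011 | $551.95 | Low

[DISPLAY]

ID  │Amount  │Level                             
────┼────────┼────────                          
1000│$4255.89│Medium                            
1001│$3042.95│High                              
1002│$2071.09│Critical                          
1003│$3472.90│Medium                            
1004│$3459.79│High                              
1005│$195.16 │Critical                          
1006│$1035.75│Low                               
1007│$1647.25│Critical                          
1008│$2650.05│High                              
1009│$2798.50│Low                               
1010│$2529.55│Medium                            
1011│$551.95 │Low                               
                                                
                                                
                                                
                                                
                                                
                                                
                                                
                                                
                                                
                                                


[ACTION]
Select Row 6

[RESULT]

ID  │Amount  │Level                             
────┼────────┼────────                          
1000│$4255.89│Medium                            
1001│$3042.95│High                              
1002│$2071.09│Critical                          
1003│$3472.90│Medium                            
1004│$3459.79│High                              
1005│$195.16 │Critical                          
>006│$1035.75│Low                               
1007│$1647.25│Critical                          
1008│$2650.05│High                              
1009│$2798.50│Low                               
1010│$2529.55│Medium                            
1011│$551.95 │Low                               
                                                
                                                
                                                
                                                
                                                
                                                
                                                
                                                
                                                
                                                


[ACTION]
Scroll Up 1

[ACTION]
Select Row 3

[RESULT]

ID  │Amount  │Level                             
────┼────────┼────────                          
1000│$4255.89│Medium                            
1001│$3042.95│High                              
1002│$2071.09│Critical                          
>003│$3472.90│Medium                            
1004│$3459.79│High                              
1005│$195.16 │Critical                          
1006│$1035.75│Low                               
1007│$1647.25│Critical                          
1008│$2650.05│High                              
1009│$2798.50│Low                               
1010│$2529.55│Medium                            
1011│$551.95 │Low                               
                                                
                                                
                                                
                                                
                                                
                                                
                                                
                                                
                                                
                                                


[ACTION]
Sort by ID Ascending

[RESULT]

ID ▲│Amount  │Level                             
────┼────────┼────────                          
1000│$4255.89│Medium                            
1001│$3042.95│High                              
1002│$2071.09│Critical                          
>003│$3472.90│Medium                            
1004│$3459.79│High                              
1005│$195.16 │Critical                          
1006│$1035.75│Low                               
1007│$1647.25│Critical                          
1008│$2650.05│High                              
1009│$2798.50│Low                               
1010│$2529.55│Medium                            
1011│$551.95 │Low                               
                                                
                                                
                                                
                                                
                                                
                                                
                                                
                                                
                                                
                                                


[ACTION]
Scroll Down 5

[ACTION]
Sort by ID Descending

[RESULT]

ID ▼│Amount  │Level                             
────┼────────┼────────                          
1011│$551.95 │Low                               
1010│$2529.55│Medium                            
1009│$2798.50│Low                               
>008│$2650.05│High                              
1007│$1647.25│Critical                          
1006│$1035.75│Low                               
1005│$195.16 │Critical                          
1004│$3459.79│High                              
1003│$3472.90│Medium                            
1002│$2071.09│Critical                          
1001│$3042.95│High                              
1000│$4255.89│Medium                            
                                                
                                                
                                                
                                                
                                                
                                                
                                                
                                                
                                                
                                                


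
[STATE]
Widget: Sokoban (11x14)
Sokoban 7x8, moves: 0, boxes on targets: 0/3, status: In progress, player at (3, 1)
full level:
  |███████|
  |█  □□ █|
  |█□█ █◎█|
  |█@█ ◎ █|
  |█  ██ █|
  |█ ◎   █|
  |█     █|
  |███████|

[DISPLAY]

███████    
█  □□ █    
█□█ █◎█    
█@█ ◎ █    
█  ██ █    
█ ◎   █    
█     █    
███████    
Moves: 0  0
           
           
           
           
           


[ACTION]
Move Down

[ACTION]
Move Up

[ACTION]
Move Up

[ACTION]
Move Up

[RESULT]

███████    
█□ □□ █    
█@█ █◎█    
█ █ ◎ █    
█  ██ █    
█ ◎   █    
█     █    
███████    
Moves: 3  0
           
           
           
           
           


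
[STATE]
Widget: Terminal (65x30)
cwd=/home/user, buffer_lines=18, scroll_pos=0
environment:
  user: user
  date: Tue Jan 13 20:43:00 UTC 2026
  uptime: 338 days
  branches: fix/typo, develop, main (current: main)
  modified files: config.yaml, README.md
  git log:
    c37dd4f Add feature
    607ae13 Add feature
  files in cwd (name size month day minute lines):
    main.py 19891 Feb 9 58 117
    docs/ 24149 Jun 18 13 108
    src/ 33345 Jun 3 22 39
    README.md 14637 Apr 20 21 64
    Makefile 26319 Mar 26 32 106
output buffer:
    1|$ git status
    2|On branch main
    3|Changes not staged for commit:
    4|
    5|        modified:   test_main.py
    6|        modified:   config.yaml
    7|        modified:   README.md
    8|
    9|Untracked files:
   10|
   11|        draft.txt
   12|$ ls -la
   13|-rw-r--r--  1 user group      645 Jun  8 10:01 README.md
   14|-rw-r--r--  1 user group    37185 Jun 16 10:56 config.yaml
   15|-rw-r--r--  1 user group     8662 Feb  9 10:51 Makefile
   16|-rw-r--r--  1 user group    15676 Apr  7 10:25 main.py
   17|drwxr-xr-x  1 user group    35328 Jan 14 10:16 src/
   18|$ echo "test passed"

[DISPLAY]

$ git status                                                     
On branch main                                                   
Changes not staged for commit:                                   
                                                                 
        modified:   test_main.py                                 
        modified:   config.yaml                                  
        modified:   README.md                                    
                                                                 
Untracked files:                                                 
                                                                 
        draft.txt                                                
$ ls -la                                                         
-rw-r--r--  1 user group      645 Jun  8 10:01 README.md         
-rw-r--r--  1 user group    37185 Jun 16 10:56 config.yaml       
-rw-r--r--  1 user group     8662 Feb  9 10:51 Makefile          
-rw-r--r--  1 user group    15676 Apr  7 10:25 main.py           
drwxr-xr-x  1 user group    35328 Jan 14 10:16 src/              
$ echo "test passed"                                             
$ █                                                              
                                                                 
                                                                 
                                                                 
                                                                 
                                                                 
                                                                 
                                                                 
                                                                 
                                                                 
                                                                 
                                                                 


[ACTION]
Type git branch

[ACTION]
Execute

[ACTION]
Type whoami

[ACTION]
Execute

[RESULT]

$ git status                                                     
On branch main                                                   
Changes not staged for commit:                                   
                                                                 
        modified:   test_main.py                                 
        modified:   config.yaml                                  
        modified:   README.md                                    
                                                                 
Untracked files:                                                 
                                                                 
        draft.txt                                                
$ ls -la                                                         
-rw-r--r--  1 user group      645 Jun  8 10:01 README.md         
-rw-r--r--  1 user group    37185 Jun 16 10:56 config.yaml       
-rw-r--r--  1 user group     8662 Feb  9 10:51 Makefile          
-rw-r--r--  1 user group    15676 Apr  7 10:25 main.py           
drwxr-xr-x  1 user group    35328 Jan 14 10:16 src/              
$ echo "test passed"                                             
$ git branch                                                     
  fix/typo                                                       
  develop                                                        
* main                                                           
$ whoami                                                         
user                                                             
$ █                                                              
                                                                 
                                                                 
                                                                 
                                                                 
                                                                 


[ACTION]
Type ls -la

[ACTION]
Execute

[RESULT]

On branch main                                                   
Changes not staged for commit:                                   
                                                                 
        modified:   test_main.py                                 
        modified:   config.yaml                                  
        modified:   README.md                                    
                                                                 
Untracked files:                                                 
                                                                 
        draft.txt                                                
$ ls -la                                                         
-rw-r--r--  1 user group      645 Jun  8 10:01 README.md         
-rw-r--r--  1 user group    37185 Jun 16 10:56 config.yaml       
-rw-r--r--  1 user group     8662 Feb  9 10:51 Makefile          
-rw-r--r--  1 user group    15676 Apr  7 10:25 main.py           
drwxr-xr-x  1 user group    35328 Jan 14 10:16 src/              
$ echo "test passed"                                             
$ git branch                                                     
  fix/typo                                                       
  develop                                                        
* main                                                           
$ whoami                                                         
user                                                             
$ ls -la                                                         
-rw-r--r--  1 user group    19891 Feb  9 10:58 main.py           
drwxr-xr-x  1 user group    24149 Jun 18 10:13 docs/             
drwxr-xr-x  1 user group    33345 Jun  3 10:22 src/              
-rw-r--r--  1 user group    14637 Apr 20 10:21 README.md         
-rw-r--r--  1 user group    26319 Mar 26 10:32 Makefile          
$ █                                                              


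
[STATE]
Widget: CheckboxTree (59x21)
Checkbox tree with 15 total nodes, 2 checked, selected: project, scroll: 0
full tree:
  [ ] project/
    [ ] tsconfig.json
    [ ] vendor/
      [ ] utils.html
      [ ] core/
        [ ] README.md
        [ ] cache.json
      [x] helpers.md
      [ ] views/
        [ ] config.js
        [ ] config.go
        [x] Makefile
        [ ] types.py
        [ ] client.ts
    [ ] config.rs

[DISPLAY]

>[-] project/                                              
   [ ] tsconfig.json                                       
   [-] vendor/                                             
     [ ] utils.html                                        
     [ ] core/                                             
       [ ] README.md                                       
       [ ] cache.json                                      
     [x] helpers.md                                        
     [-] views/                                            
       [ ] config.js                                       
       [ ] config.go                                       
       [x] Makefile                                        
       [ ] types.py                                        
       [ ] client.ts                                       
   [ ] config.rs                                           
                                                           
                                                           
                                                           
                                                           
                                                           
                                                           


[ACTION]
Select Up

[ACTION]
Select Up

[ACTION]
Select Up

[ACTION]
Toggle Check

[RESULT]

>[x] project/                                              
   [x] tsconfig.json                                       
   [x] vendor/                                             
     [x] utils.html                                        
     [x] core/                                             
       [x] README.md                                       
       [x] cache.json                                      
     [x] helpers.md                                        
     [x] views/                                            
       [x] config.js                                       
       [x] config.go                                       
       [x] Makefile                                        
       [x] types.py                                        
       [x] client.ts                                       
   [x] config.rs                                           
                                                           
                                                           
                                                           
                                                           
                                                           
                                                           


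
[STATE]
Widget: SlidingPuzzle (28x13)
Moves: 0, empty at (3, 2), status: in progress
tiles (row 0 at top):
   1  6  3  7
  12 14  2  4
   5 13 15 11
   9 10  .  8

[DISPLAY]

┌────┬────┬────┬────┐       
│  1 │  6 │  3 │  7 │       
├────┼────┼────┼────┤       
│ 12 │ 14 │  2 │  4 │       
├────┼────┼────┼────┤       
│  5 │ 13 │ 15 │ 11 │       
├────┼────┼────┼────┤       
│  9 │ 10 │    │  8 │       
└────┴────┴────┴────┘       
Moves: 0                    
                            
                            
                            


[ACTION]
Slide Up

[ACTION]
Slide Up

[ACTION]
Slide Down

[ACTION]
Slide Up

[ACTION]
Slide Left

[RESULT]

┌────┬────┬────┬────┐       
│  1 │  6 │  3 │  7 │       
├────┼────┼────┼────┤       
│ 12 │ 14 │  2 │  4 │       
├────┼────┼────┼────┤       
│  5 │ 13 │ 15 │ 11 │       
├────┼────┼────┼────┤       
│  9 │ 10 │  8 │    │       
└────┴────┴────┴────┘       
Moves: 3                    
                            
                            
                            


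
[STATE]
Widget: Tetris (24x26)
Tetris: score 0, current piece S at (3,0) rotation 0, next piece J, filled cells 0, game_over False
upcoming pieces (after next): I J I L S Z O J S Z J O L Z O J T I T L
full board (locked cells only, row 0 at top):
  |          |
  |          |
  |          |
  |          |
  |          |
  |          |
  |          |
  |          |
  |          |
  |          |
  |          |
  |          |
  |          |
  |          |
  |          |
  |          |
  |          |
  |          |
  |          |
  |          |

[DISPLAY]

    ░░    │Next:        
   ░░     │█            
          │███          
          │             
          │             
          │             
          │Score:       
          │0            
          │             
          │             
          │             
          │             
          │             
          │             
          │             
          │             
          │             
          │             
          │             
          │             
          │             
          │             
          │             
          │             
          │             
          │             


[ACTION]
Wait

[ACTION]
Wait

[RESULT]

          │Next:        
          │█            
    ░░    │███          
   ░░     │             
          │             
          │             
          │Score:       
          │0            
          │             
          │             
          │             
          │             
          │             
          │             
          │             
          │             
          │             
          │             
          │             
          │             
          │             
          │             
          │             
          │             
          │             
          │             


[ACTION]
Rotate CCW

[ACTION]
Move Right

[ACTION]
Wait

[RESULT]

          │Next:        
          │█            
          │███          
    ░     │             
    ░░    │             
     ░    │             
          │Score:       
          │0            
          │             
          │             
          │             
          │             
          │             
          │             
          │             
          │             
          │             
          │             
          │             
          │             
          │             
          │             
          │             
          │             
          │             
          │             


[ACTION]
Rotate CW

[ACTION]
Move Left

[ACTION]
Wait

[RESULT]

          │Next:        
          │█            
          │███          
          │             
    ░░    │             
   ░░     │             
          │Score:       
          │0            
          │             
          │             
          │             
          │             
          │             
          │             
          │             
          │             
          │             
          │             
          │             
          │             
          │             
          │             
          │             
          │             
          │             
          │             


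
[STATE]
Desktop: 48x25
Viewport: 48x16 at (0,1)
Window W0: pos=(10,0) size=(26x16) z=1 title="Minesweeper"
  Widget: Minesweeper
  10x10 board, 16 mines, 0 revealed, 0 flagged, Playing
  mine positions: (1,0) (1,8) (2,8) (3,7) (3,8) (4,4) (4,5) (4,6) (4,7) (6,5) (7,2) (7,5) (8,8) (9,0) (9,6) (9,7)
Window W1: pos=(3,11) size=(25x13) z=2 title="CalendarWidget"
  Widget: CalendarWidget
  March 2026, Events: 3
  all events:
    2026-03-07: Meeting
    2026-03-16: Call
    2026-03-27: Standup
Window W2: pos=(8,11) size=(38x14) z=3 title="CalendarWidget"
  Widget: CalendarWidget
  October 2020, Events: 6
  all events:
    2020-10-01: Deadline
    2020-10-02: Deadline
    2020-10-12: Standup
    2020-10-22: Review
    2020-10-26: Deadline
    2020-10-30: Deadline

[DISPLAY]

          ┃ Minesweeper            ┃            
          ┠────────────────────────┨            
          ┃■■■■■■■■■■              ┃            
          ┃■■■■■■■■■■              ┃            
          ┃■■■■■■■■■■              ┃            
          ┃■■■■■■■■■■              ┃            
          ┃■■■■■■■■■■              ┃            
          ┃■■■■■■■■■■              ┃            
          ┃■■■■■■■■■■              ┃            
          ┃■■■■■■■■■■              ┃            
   ┏━━━━┏━━━━━━━━━━━━━━━━━━━━━━━━━━━━━━━━━━━━┓  
   ┃ Cal┃ CalendarWidget                     ┃  
   ┠────┠────────────────────────────────────┨  
   ┃    ┃            October 2020            ┃  
   ┃Mo T┃Mo Tu We Th Fr Sa Su                ┃  
   ┃    ┃          1*  2*  3  4              ┃  


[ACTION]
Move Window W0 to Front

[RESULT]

          ┃ Minesweeper            ┃            
          ┠────────────────────────┨            
          ┃■■■■■■■■■■              ┃            
          ┃■■■■■■■■■■              ┃            
          ┃■■■■■■■■■■              ┃            
          ┃■■■■■■■■■■              ┃            
          ┃■■■■■■■■■■              ┃            
          ┃■■■■■■■■■■              ┃            
          ┃■■■■■■■■■■              ┃            
          ┃■■■■■■■■■■              ┃            
   ┏━━━━┏━┃■■■■■■■■■■              ┃━━━━━━━━━┓  
   ┃ Cal┃ ┃■■■■■■■■■■              ┃         ┃  
   ┠────┠─┃                        ┃─────────┨  
   ┃    ┃ ┃                        ┃         ┃  
   ┃Mo T┃M┗━━━━━━━━━━━━━━━━━━━━━━━━┛         ┃  
   ┃    ┃          1*  2*  3  4              ┃  


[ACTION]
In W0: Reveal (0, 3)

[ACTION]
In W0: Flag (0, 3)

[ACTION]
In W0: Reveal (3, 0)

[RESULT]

          ┃ Minesweeper            ┃            
          ┠────────────────────────┨            
          ┃■1     1■■              ┃            
          ┃■1     2■■              ┃            
          ┃11    14■■              ┃            
          ┃   1234■■■              ┃            
          ┃   1■■■■■■              ┃            
          ┃   1■■■■■■              ┃            
          ┃ 111■■■■■■              ┃            
          ┃ 1■■■■■■■■              ┃            
   ┏━━━━┏━┃12■■■■■■■■              ┃━━━━━━━━━┓  
   ┃ Cal┃ ┃■■■■■■■■■■              ┃         ┃  
   ┠────┠─┃                        ┃─────────┨  
   ┃    ┃ ┃                        ┃         ┃  
   ┃Mo T┃M┗━━━━━━━━━━━━━━━━━━━━━━━━┛         ┃  
   ┃    ┃          1*  2*  3  4              ┃  


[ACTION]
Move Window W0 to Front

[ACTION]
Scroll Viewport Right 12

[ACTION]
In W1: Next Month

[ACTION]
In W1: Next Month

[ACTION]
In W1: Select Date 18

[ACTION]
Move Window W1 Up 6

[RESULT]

          ┃ Minesweeper            ┃            
          ┠────────────────────────┨            
          ┃■1     1■■              ┃            
          ┃■1     2■■              ┃            
   ┏━━━━━━┃11    14■■              ┃            
   ┃ Calen┃   1234■■■              ┃            
   ┠──────┃   1■■■■■■              ┃            
   ┃      ┃   1■■■■■■              ┃            
   ┃Mo Tu ┃ 111■■■■■■              ┃            
   ┃      ┃ 1■■■■■■■■              ┃            
   ┃ 4  ┏━┃12■■■■■■■■              ┃━━━━━━━━━┓  
   ┃11 1┃ ┃■■■■■■■■■■              ┃         ┃  
   ┃[18]┠─┃                        ┃─────────┨  
   ┃25 2┃ ┃                        ┃         ┃  
   ┃    ┃M┗━━━━━━━━━━━━━━━━━━━━━━━━┛         ┃  
   ┃    ┃          1*  2*  3  4              ┃  


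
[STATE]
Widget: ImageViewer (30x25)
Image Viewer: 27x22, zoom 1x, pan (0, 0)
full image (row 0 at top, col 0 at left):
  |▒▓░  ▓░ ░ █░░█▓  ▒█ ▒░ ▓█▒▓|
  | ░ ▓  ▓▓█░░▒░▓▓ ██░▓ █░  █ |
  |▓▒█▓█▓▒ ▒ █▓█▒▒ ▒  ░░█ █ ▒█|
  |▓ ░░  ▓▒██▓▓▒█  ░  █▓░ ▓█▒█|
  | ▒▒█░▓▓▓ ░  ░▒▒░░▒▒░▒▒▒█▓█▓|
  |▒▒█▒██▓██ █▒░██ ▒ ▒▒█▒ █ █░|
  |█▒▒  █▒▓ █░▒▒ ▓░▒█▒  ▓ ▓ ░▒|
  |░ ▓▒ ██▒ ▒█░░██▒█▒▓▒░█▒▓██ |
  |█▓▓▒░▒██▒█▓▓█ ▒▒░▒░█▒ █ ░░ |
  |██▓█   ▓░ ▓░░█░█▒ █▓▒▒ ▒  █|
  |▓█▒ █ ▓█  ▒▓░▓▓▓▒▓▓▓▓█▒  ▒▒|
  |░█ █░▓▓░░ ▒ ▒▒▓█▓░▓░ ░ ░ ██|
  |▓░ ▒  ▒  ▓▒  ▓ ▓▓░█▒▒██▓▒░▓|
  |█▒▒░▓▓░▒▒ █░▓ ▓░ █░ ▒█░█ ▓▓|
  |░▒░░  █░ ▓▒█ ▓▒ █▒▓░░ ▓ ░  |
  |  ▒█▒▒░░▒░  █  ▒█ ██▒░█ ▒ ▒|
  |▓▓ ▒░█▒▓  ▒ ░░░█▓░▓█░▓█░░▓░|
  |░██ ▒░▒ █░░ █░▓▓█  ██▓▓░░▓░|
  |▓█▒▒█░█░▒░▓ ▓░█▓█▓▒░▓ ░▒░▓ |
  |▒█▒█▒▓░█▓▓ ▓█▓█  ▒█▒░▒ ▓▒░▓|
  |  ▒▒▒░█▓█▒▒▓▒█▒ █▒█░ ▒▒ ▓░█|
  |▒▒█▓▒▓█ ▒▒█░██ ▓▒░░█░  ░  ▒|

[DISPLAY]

▒▓░  ▓░ ░ █░░█▓  ▒█ ▒░ ▓█▒▓   
 ░ ▓  ▓▓█░░▒░▓▓ ██░▓ █░  █    
▓▒█▓█▓▒ ▒ █▓█▒▒ ▒  ░░█ █ ▒█   
▓ ░░  ▓▒██▓▓▒█  ░  █▓░ ▓█▒█   
 ▒▒█░▓▓▓ ░  ░▒▒░░▒▒░▒▒▒█▓█▓   
▒▒█▒██▓██ █▒░██ ▒ ▒▒█▒ █ █░   
█▒▒  █▒▓ █░▒▒ ▓░▒█▒  ▓ ▓ ░▒   
░ ▓▒ ██▒ ▒█░░██▒█▒▓▒░█▒▓██    
█▓▓▒░▒██▒█▓▓█ ▒▒░▒░█▒ █ ░░    
██▓█   ▓░ ▓░░█░█▒ █▓▒▒ ▒  █   
▓█▒ █ ▓█  ▒▓░▓▓▓▒▓▓▓▓█▒  ▒▒   
░█ █░▓▓░░ ▒ ▒▒▓█▓░▓░ ░ ░ ██   
▓░ ▒  ▒  ▓▒  ▓ ▓▓░█▒▒██▓▒░▓   
█▒▒░▓▓░▒▒ █░▓ ▓░ █░ ▒█░█ ▓▓   
░▒░░  █░ ▓▒█ ▓▒ █▒▓░░ ▓ ░     
  ▒█▒▒░░▒░  █  ▒█ ██▒░█ ▒ ▒   
▓▓ ▒░█▒▓  ▒ ░░░█▓░▓█░▓█░░▓░   
░██ ▒░▒ █░░ █░▓▓█  ██▓▓░░▓░   
▓█▒▒█░█░▒░▓ ▓░█▓█▓▒░▓ ░▒░▓    
▒█▒█▒▓░█▓▓ ▓█▓█  ▒█▒░▒ ▓▒░▓   
  ▒▒▒░█▓█▒▒▓▒█▒ █▒█░ ▒▒ ▓░█   
▒▒█▓▒▓█ ▒▒█░██ ▓▒░░█░  ░  ▒   
                              
                              
                              


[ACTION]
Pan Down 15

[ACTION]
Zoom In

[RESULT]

░░  ▓▓▒▒  ████▒▒  ▒▒██░░░░████
██▓▓▓▓▒▒░░▒▒████▒▒██▓▓▓▓██  ▒▒
██▓▓▓▓▒▒░░▒▒████▒▒██▓▓▓▓██  ▒▒
████▓▓██      ▓▓░░  ▓▓░░░░██░░
████▓▓██      ▓▓░░  ▓▓░░░░██░░
▓▓██▒▒  ██  ▓▓██    ▒▒▓▓░░▓▓▓▓
▓▓██▒▒  ██  ▓▓██    ▒▒▓▓░░▓▓▓▓
░░██  ██░░▓▓▓▓░░░░  ▒▒  ▒▒▒▒▓▓
░░██  ██░░▓▓▓▓░░░░  ▒▒  ▒▒▒▒▓▓
▓▓░░  ▒▒    ▒▒    ▓▓▒▒    ▓▓  
▓▓░░  ▒▒    ▒▒    ▓▓▒▒    ▓▓  
██▒▒▒▒░░▓▓▓▓░░▒▒▒▒  ██░░▓▓  ▓▓
██▒▒▒▒░░▓▓▓▓░░▒▒▒▒  ██░░▓▓  ▓▓
░░▒▒░░░░    ██░░  ▓▓▒▒██  ▓▓▒▒
░░▒▒░░░░    ██░░  ▓▓▒▒██  ▓▓▒▒
    ▒▒██▒▒▒▒░░░░▒▒░░    ██    
    ▒▒██▒▒▒▒░░░░▒▒░░    ██    
▓▓▓▓  ▒▒░░██▒▒▓▓    ▒▒  ░░░░░░
▓▓▓▓  ▒▒░░██▒▒▓▓    ▒▒  ░░░░░░
░░████  ▒▒░░▒▒  ██░░░░  ██░░▓▓
░░████  ▒▒░░▒▒  ██░░░░  ██░░▓▓
▓▓██▒▒▒▒██░░██░░▒▒░░▓▓  ▓▓░░██
▓▓██▒▒▒▒██░░██░░▒▒░░▓▓  ▓▓░░██
▒▒██▒▒██▒▒▓▓░░██▓▓▓▓  ▓▓██▓▓██
▒▒██▒▒██▒▒▓▓░░██▓▓▓▓  ▓▓██▓▓██


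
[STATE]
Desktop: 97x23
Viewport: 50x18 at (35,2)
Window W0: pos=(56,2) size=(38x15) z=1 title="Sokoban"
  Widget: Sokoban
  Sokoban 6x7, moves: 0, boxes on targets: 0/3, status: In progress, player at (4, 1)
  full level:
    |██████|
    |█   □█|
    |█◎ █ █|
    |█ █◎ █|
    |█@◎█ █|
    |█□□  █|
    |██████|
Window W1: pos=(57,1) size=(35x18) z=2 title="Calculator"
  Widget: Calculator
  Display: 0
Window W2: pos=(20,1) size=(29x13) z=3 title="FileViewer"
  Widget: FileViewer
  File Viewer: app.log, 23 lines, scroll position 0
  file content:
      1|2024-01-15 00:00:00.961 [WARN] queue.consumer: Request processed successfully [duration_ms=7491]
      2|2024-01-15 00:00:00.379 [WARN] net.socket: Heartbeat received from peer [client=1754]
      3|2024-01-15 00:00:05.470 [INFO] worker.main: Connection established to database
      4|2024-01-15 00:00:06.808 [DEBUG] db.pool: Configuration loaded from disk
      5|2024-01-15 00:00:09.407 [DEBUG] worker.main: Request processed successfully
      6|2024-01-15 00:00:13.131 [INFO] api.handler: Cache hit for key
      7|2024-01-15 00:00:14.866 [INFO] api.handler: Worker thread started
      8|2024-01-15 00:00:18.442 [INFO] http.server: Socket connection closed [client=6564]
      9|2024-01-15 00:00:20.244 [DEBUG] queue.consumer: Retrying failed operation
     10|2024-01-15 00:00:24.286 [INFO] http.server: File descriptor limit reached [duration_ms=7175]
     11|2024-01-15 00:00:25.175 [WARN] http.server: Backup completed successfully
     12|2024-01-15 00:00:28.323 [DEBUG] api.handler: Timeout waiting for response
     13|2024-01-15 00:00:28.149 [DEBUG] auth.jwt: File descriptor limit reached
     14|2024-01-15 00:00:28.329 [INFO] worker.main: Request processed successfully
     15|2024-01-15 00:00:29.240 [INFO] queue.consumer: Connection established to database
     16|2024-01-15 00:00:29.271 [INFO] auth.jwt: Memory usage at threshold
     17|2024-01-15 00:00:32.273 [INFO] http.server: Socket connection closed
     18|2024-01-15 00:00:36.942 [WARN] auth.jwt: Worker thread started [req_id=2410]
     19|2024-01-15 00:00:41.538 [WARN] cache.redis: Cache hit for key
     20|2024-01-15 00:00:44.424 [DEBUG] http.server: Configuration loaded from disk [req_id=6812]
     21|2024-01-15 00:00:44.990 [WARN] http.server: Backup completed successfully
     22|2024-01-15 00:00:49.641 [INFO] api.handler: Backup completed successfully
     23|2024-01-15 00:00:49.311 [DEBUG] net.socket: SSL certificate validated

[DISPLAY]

             ┃       ┏┃ Calculator                
─────────────┨       ┃┠───────────────────────────
00:00.961 [W▲┃       ┠┃                           
00:00.379 [W█┃       ┃┃┌───┬───┬───┬───┐          
00:05.470 [I░┃       ┃┃│ 7 │ 8 │ 9 │ ÷ │          
00:06.808 [D░┃       ┃┃├───┼───┼───┼───┤          
00:09.407 [D░┃       ┃┃│ 4 │ 5 │ 6 │ × │          
00:13.131 [I░┃       ┃┃├───┼───┼───┼───┤          
00:14.866 [I░┃       ┃┃│ 1 │ 2 │ 3 │ - │          
00:18.442 [I░┃       ┃┃├───┼───┼───┼───┤          
00:20.244 [D▼┃       ┃┃│ 0 │ . │ = │ + │          
━━━━━━━━━━━━━┛       ┃┃├───┼───┼───┼───┤          
                     ┃┃│ C │ MC│ MR│ M+│          
                     ┃┃└───┴───┴───┴───┘          
                     ┗┃                           
                      ┃                           
                      ┗━━━━━━━━━━━━━━━━━━━━━━━━━━━
                                                  


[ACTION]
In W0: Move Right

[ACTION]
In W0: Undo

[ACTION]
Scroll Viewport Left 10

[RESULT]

eViewer                ┃       ┏┃ Calculator      
───────────────────────┨       ┃┠─────────────────
-01-15 00:00:00.961 [W▲┃       ┠┃                 
-01-15 00:00:00.379 [W█┃       ┃┃┌───┬───┬───┬───┐
-01-15 00:00:05.470 [I░┃       ┃┃│ 7 │ 8 │ 9 │ ÷ │
-01-15 00:00:06.808 [D░┃       ┃┃├───┼───┼───┼───┤
-01-15 00:00:09.407 [D░┃       ┃┃│ 4 │ 5 │ 6 │ × │
-01-15 00:00:13.131 [I░┃       ┃┃├───┼───┼───┼───┤
-01-15 00:00:14.866 [I░┃       ┃┃│ 1 │ 2 │ 3 │ - │
-01-15 00:00:18.442 [I░┃       ┃┃├───┼───┼───┼───┤
-01-15 00:00:20.244 [D▼┃       ┃┃│ 0 │ . │ = │ + │
━━━━━━━━━━━━━━━━━━━━━━━┛       ┃┃├───┼───┼───┼───┤
                               ┃┃│ C │ MC│ MR│ M+│
                               ┃┃└───┴───┴───┴───┘
                               ┗┃                 
                                ┃                 
                                ┗━━━━━━━━━━━━━━━━━
                                                  


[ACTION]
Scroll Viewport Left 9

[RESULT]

    ┃ FileViewer                ┃       ┏┃ Calcula
    ┠───────────────────────────┨       ┃┠────────
    ┃2024-01-15 00:00:00.961 [W▲┃       ┠┃        
    ┃2024-01-15 00:00:00.379 [W█┃       ┃┃┌───┬───
    ┃2024-01-15 00:00:05.470 [I░┃       ┃┃│ 7 │ 8 
    ┃2024-01-15 00:00:06.808 [D░┃       ┃┃├───┼───
    ┃2024-01-15 00:00:09.407 [D░┃       ┃┃│ 4 │ 5 
    ┃2024-01-15 00:00:13.131 [I░┃       ┃┃├───┼───
    ┃2024-01-15 00:00:14.866 [I░┃       ┃┃│ 1 │ 2 
    ┃2024-01-15 00:00:18.442 [I░┃       ┃┃├───┼───
    ┃2024-01-15 00:00:20.244 [D▼┃       ┃┃│ 0 │ . 
    ┗━━━━━━━━━━━━━━━━━━━━━━━━━━━┛       ┃┃├───┼───
                                        ┃┃│ C │ MC
                                        ┃┃└───┴───
                                        ┗┃        
                                         ┃        
                                         ┗━━━━━━━━
                                                  


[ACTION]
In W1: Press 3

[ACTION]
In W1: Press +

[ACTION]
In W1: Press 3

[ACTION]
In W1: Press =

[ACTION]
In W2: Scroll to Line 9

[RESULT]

    ┃ FileViewer                ┃       ┏┃ Calcula
    ┠───────────────────────────┨       ┃┠────────
    ┃2024-01-15 00:00:20.244 [D▲┃       ┠┃        
    ┃2024-01-15 00:00:24.286 [I░┃       ┃┃┌───┬───
    ┃2024-01-15 00:00:25.175 [W░┃       ┃┃│ 7 │ 8 
    ┃2024-01-15 00:00:28.323 [D░┃       ┃┃├───┼───
    ┃2024-01-15 00:00:28.149 [D░┃       ┃┃│ 4 │ 5 
    ┃2024-01-15 00:00:28.329 [I█┃       ┃┃├───┼───
    ┃2024-01-15 00:00:29.240 [I░┃       ┃┃│ 1 │ 2 
    ┃2024-01-15 00:00:29.271 [I░┃       ┃┃├───┼───
    ┃2024-01-15 00:00:32.273 [I▼┃       ┃┃│ 0 │ . 
    ┗━━━━━━━━━━━━━━━━━━━━━━━━━━━┛       ┃┃├───┼───
                                        ┃┃│ C │ MC
                                        ┃┃└───┴───
                                        ┗┃        
                                         ┃        
                                         ┗━━━━━━━━
                                                  
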